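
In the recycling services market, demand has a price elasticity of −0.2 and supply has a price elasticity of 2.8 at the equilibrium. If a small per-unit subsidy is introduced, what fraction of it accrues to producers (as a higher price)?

For a small subsidy around the equilibrium, the benefit split depends on the relative slopes, which at a point are proportional to the elasticities.
Buyer share = εs/(εs + |εd|) = 2.8/(2.8 + 0.2) = 14/15; seller share = |εd|/(εs + |εd|) = 1/15.
So producers capture 1/15 of the subsidy.

Producer share = 1/15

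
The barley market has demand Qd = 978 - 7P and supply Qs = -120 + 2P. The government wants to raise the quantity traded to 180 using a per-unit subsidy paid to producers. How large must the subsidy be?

Required subsidy s = 36 per unit

At Q = 180, invert demand for the buyer price: Pb = (978 − 180)/7 = 114; invert supply for the seller price: Ps = (180 − (-120))/2 = 150.
The subsidy must fill the gap: s = Ps − Pb = 150 − 114 = 36.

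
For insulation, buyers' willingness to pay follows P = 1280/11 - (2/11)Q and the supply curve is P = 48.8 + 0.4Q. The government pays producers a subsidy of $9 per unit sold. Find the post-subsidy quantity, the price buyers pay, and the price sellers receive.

Pre-subsidy: 1280/11 - (2/11)Q = 48.8 + 0.4Q gives Q* = 116.125 and P* = 95.25.
With the subsidy, sellers receive Ps = Pb + 9 for each unit, where Pb is the price buyers pay.
On the curves, Pb = 1280/11 - (2/11)Q and Ps = 48.8 + 0.4Q; the wedge Ps − Pb = 9 gives 48.8 + 0.4Q − (1280/11 - (2/11)Q) = 9, so Q' = 131.59375.
Then Pb = 1280/11 − (2/11)·131.59375 = 92.4375 and Ps = 48.8 + 0.4·131.59375 = 101.4375.

Q' = 131.59375; buyers pay $92.4375; sellers receive $101.4375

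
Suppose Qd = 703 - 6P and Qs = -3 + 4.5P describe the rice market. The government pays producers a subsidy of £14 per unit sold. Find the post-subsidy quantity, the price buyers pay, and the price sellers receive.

Pre-subsidy: 703 - 6P = -3 + 4.5P gives P* = 1412/21, Q* = 2097/7.
With the subsidy, sellers receive Ps = Pb + 14 for each unit, where Pb is the price buyers pay.
Supply in terms of Pb becomes Qs = -3 + 4.5(Pb + 14) = 60 + 4.5Pb. Setting this equal to demand: 703 - 6Pb = 60 + 4.5Pb, so Pb = 1286/21.
Sellers receive Ps = 1286/21 + 14 = 1580/21; Q' = 703 − 6·(1286/21) = 2349/7.

Q' = 2349/7; buyers pay 1286/21; sellers receive 1580/21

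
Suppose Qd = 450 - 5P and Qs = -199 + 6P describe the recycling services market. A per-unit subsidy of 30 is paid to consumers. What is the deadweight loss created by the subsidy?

Pre-subsidy: 450 - 5P = -199 + 6P gives P* = 59, Q* = 155.
With the rebate, buyers effectively pay Pb = Ps − 30, where Ps is the price sellers receive.
Demand in terms of Ps becomes Qd = 450 − 5(Ps − 30) = 600 - 5Ps. Setting this equal to supply: 600 - 5Ps = -199 + 6Ps, so Ps = 799/11.
Buyers pay Pb = 799/11 − 30 = 469/11; Q' = -199 + 6·(799/11) = 2605/11.
The subsidy expands output by 2605/11 − 155 = 900/11 past the efficient level; on those units the gap between marginal cost and willingness to pay runs from 0 up to 30.
DWL = ½ × 30 × 900/11 = 13500/11.

Deadweight loss = 13500/11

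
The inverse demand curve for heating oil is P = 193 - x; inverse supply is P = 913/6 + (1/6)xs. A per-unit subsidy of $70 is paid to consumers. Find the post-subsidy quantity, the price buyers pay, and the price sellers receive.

x' = 95; buyers pay $98; sellers receive $168

Pre-subsidy: 193 - x = 913/6 + (1/6)x gives x* = 35 and P* = 158.
With the rebate, buyers effectively pay Pb = Ps − 70, where Ps is the price sellers receive.
On the curves, Pb = 193 - x and Ps = 913/6 + (1/6)x; the wedge Ps − Pb = 70 gives 913/6 + (1/6)x − (193 - x) = 70, so x' = 95.
Then Pb = 193 − 1·95 = 98 and Ps = 913/6 + (1/6)·95 = 168.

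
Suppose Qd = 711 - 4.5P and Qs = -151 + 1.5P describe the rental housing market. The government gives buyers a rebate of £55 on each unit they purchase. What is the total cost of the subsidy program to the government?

Government cost = £6950.625

Pre-subsidy: 711 - 4.5P = -151 + 1.5P gives P* = 431/3, Q* = 64.5.
With the rebate, buyers effectively pay Pb = Ps − 55, where Ps is the price sellers receive.
Demand in terms of Ps becomes Qd = 711 − 4.5(Ps − 55) = 958.5 - 4.5Ps. Setting this equal to supply: 958.5 - 4.5Ps = -151 + 1.5Ps, so Ps = 2219/12.
Buyers pay Pb = 2219/12 − 55 = 1559/12; Q' = -151 + 1.5·(2219/12) = 126.375.
Government outlay = subsidy × quantity = 55 × 126.375 = 6950.625.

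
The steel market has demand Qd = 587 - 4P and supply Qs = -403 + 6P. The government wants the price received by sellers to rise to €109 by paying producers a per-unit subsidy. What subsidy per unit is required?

Required subsidy s = €25 per unit

At a seller price of 109, quantity supplied is -403 + 6·109 = 251.
Buyers absorb 251 only when they pay Pb with 587 − 4·Pb = 251, i.e. Pb = 84.
s = Ps − Pb = 109 − 84 = 25.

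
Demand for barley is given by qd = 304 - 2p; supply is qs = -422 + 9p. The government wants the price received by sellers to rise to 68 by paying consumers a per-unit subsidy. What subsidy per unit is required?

Required subsidy s = 11 per unit

At a seller price of 68, quantity supplied is -422 + 9·68 = 190.
Buyers absorb 190 only when they pay pb with 304 − 2·pb = 190, i.e. pb = 57.
s = ps − pb = 68 − 57 = 11.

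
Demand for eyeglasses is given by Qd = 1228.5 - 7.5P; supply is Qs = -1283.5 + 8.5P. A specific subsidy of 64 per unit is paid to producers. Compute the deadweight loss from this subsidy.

Deadweight loss = 8160

Pre-subsidy: 1228.5 - 7.5P = -1283.5 + 8.5P gives P* = 157, Q* = 51.
With the subsidy, sellers receive Ps = Pb + 64 for each unit, where Pb is the price buyers pay.
Supply in terms of Pb becomes Qs = -1283.5 + 8.5(Pb + 64) = -739.5 + 8.5Pb. Setting this equal to demand: 1228.5 - 7.5Pb = -739.5 + 8.5Pb, so Pb = 123.
Sellers receive Ps = 123 + 64 = 187; Q' = 1228.5 − 7.5·123 = 306.
The subsidy expands output by 306 − 51 = 255 past the efficient level; on those units the gap between marginal cost and willingness to pay runs from 0 up to 64.
DWL = ½ × 64 × 255 = 8160.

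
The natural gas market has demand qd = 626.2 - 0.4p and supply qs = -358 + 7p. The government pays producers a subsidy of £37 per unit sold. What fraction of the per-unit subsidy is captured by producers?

Producer share = 2/37

Pre-subsidy: 626.2 - 0.4p = -358 + 7p gives p* = 133, q* = 573.
With the subsidy, sellers receive ps = pb + 37 for each unit, where pb is the price buyers pay.
Supply in terms of pb becomes qs = -358 + 7(pb + 37) = -99 + 7pb. Setting this equal to demand: 626.2 - 0.4pb = -99 + 7pb, so pb = 98.
Sellers receive ps = 98 + 37 = 135; q' = 626.2 − 0.4·98 = 587.
Buyers' price falls by p* − pb = 133 − 98 = 35; sellers' price rises by ps − p* = 135 − 133 = 2.
So producers capture 2/37 = 2/37 of each unit of subsidy.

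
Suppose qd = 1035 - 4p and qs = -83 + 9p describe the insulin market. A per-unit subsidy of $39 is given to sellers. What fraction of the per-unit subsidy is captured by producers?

Pre-subsidy: 1035 - 4p = -83 + 9p gives p* = 86, q* = 691.
With the subsidy, sellers receive ps = pb + 39 for each unit, where pb is the price buyers pay.
Supply in terms of pb becomes qs = -83 + 9(pb + 39) = 268 + 9pb. Setting this equal to demand: 1035 - 4pb = 268 + 9pb, so pb = 59.
Sellers receive ps = 59 + 39 = 98; q' = 1035 − 4·59 = 799.
Buyers' price falls by p* − pb = 86 − 59 = 27; sellers' price rises by ps − p* = 98 − 86 = 12.
So producers capture 12/39 = 4/13 of each unit of subsidy.

Producer share = 4/13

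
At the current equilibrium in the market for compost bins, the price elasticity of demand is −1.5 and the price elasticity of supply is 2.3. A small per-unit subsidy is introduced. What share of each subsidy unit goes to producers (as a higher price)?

Producer share = 15/38

For a small subsidy around the equilibrium, the benefit split depends on the relative slopes, which at a point are proportional to the elasticities.
Buyer share = εs/(εs + |εd|) = 2.3/(2.3 + 1.5) = 23/38; seller share = |εd|/(εs + |εd|) = 15/38.
So producers capture 15/38 of the subsidy.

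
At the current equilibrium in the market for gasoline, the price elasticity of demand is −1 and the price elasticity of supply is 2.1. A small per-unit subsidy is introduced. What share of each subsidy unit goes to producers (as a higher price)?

For a small subsidy around the equilibrium, the benefit split depends on the relative slopes, which at a point are proportional to the elasticities.
Buyer share = εs/(εs + |εd|) = 2.1/(2.1 + 1) = 21/31; seller share = |εd|/(εs + |εd|) = 10/31.
So producers capture 10/31 of the subsidy.

Producer share = 10/31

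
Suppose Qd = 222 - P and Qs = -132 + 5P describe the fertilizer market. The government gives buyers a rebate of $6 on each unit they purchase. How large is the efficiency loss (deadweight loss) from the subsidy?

Pre-subsidy: 222 - P = -132 + 5P gives P* = 59, Q* = 163.
With the rebate, buyers effectively pay Pb = Ps − 6, where Ps is the price sellers receive.
Demand in terms of Ps becomes Qd = 222 − 1(Ps − 6) = 228 - Ps. Setting this equal to supply: 228 - Ps = -132 + 5Ps, so Ps = 60.
Buyers pay Pb = 60 − 6 = 54; Q' = -132 + 5·60 = 168.
The subsidy expands output by 168 − 163 = 5 past the efficient level; on those units the gap between marginal cost and willingness to pay runs from 0 up to 6.
DWL = ½ × 6 × 5 = 15.

Deadweight loss = $15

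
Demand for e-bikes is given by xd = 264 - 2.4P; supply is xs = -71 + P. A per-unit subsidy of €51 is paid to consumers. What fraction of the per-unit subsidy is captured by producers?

Producer share = 12/17

Pre-subsidy: 264 - 2.4P = -71 + P gives P* = 1675/17, x* = 468/17.
With the rebate, buyers effectively pay Pb = Ps − 51, where Ps is the price sellers receive.
Demand in terms of Ps becomes xd = 264 − 2.4(Ps − 51) = 386.4 - 2.4Ps. Setting this equal to supply: 386.4 - 2.4Ps = -71 + Ps, so Ps = 2287/17.
Buyers pay Pb = 2287/17 − 51 = 1420/17; x' = -71 + 1·(2287/17) = 1080/17.
Buyers' price falls by P* − Pb = 1675/17 − 1420/17 = 15; sellers' price rises by Ps − P* = 2287/17 − 1675/17 = 36.
So producers capture 36/51 = 12/17 of each unit of subsidy.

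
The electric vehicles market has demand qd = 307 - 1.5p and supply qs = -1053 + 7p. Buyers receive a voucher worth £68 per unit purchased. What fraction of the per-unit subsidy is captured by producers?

Producer share = 3/17

Pre-subsidy: 307 - 1.5p = -1053 + 7p gives p* = 160, q* = 67.
With the rebate, buyers effectively pay pb = ps − 68, where ps is the price sellers receive.
Demand in terms of ps becomes qd = 307 − 1.5(ps − 68) = 409 - 1.5ps. Setting this equal to supply: 409 - 1.5ps = -1053 + 7ps, so ps = 172.
Buyers pay pb = 172 − 68 = 104; q' = -1053 + 7·172 = 151.
Buyers' price falls by p* − pb = 160 − 104 = 56; sellers' price rises by ps − p* = 172 − 160 = 12.
So producers capture 12/68 = 3/17 of each unit of subsidy.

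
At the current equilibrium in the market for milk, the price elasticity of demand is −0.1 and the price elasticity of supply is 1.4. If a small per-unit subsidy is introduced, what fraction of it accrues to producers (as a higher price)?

For a small subsidy around the equilibrium, the benefit split depends on the relative slopes, which at a point are proportional to the elasticities.
Buyer share = εs/(εs + |εd|) = 1.4/(1.4 + 0.1) = 14/15; seller share = |εd|/(εs + |εd|) = 1/15.
So producers capture 1/15 of the subsidy.

Producer share = 1/15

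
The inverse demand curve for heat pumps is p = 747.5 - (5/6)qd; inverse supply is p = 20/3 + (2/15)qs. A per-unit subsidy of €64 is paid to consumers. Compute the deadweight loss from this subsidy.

Pre-subsidy: 747.5 - (5/6)q = 20/3 + (2/15)q gives q* = 22225/29 and p* = 9470/87.
With the rebate, buyers effectively pay pb = ps − 64, where ps is the price sellers receive.
On the curves, pb = 747.5 - (5/6)q and ps = 20/3 + (2/15)q; the wedge ps − pb = 64 gives 20/3 + (2/15)q − (747.5 - (5/6)q) = 64, so q' = 24145/29.
Then pb = 747.5 − (5/6)·(24145/29) = 4670/87 and ps = 20/3 + (2/15)·(24145/29) = 10238/87.
The subsidy expands output by 24145/29 − 22225/29 = 1920/29 past the efficient level; on those units the gap between marginal cost and willingness to pay runs from 0 up to 64.
DWL = ½ × 64 × 1920/29 = 61440/29.

Deadweight loss = 61440/29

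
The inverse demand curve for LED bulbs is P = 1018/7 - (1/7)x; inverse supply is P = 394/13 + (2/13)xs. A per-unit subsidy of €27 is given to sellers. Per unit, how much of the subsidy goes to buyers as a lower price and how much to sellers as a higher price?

Pre-subsidy: 1018/7 - (1/7)x = 394/13 + (2/13)x gives x* = 388 and P* = 90.
With the subsidy, sellers receive Ps = Pb + 27 for each unit, where Pb is the price buyers pay.
On the curves, Pb = 1018/7 - (1/7)x and Ps = 394/13 + (2/13)x; the wedge Ps − Pb = 27 gives 394/13 + (2/13)x − (1018/7 - (1/7)x) = 27, so x' = 479.
Then Pb = 1018/7 − (1/7)·479 = 77 and Ps = 394/13 + (2/13)·479 = 104.
Buyers' price falls by P* − Pb = 90 − 77 = 13; sellers' price rises by Ps − P* = 104 − 90 = 14.

Buyers gain €13 per unit; sellers gain €14 per unit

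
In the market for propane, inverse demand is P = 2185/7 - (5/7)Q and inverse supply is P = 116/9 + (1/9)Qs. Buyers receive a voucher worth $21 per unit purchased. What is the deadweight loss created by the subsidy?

Deadweight loss = 27783/104

Pre-subsidy: 2185/7 - (5/7)Q = 116/9 + (1/9)Q gives Q* = 18853/52 and P* = 2765/52.
With the rebate, buyers effectively pay Pb = Ps − 21, where Ps is the price sellers receive.
On the curves, Pb = 2185/7 - (5/7)Q and Ps = 116/9 + (1/9)Q; the wedge Ps − Pb = 21 gives 116/9 + (1/9)Q − (2185/7 - (5/7)Q) = 21, so Q' = 388.
Then Pb = 2185/7 − (5/7)·388 = 35 and Ps = 116/9 + (1/9)·388 = 56.
The subsidy expands output by 388 − 18853/52 = 1323/52 past the efficient level; on those units the gap between marginal cost and willingness to pay runs from 0 up to 21.
DWL = ½ × 21 × 1323/52 = 27783/104.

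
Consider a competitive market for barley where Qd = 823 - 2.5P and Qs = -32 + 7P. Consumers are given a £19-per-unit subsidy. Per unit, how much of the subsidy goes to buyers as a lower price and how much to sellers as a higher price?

Buyers gain £14 per unit; sellers gain £5 per unit

Pre-subsidy: 823 - 2.5P = -32 + 7P gives P* = 90, Q* = 598.
With the rebate, buyers effectively pay Pb = Ps − 19, where Ps is the price sellers receive.
Demand in terms of Ps becomes Qd = 823 − 2.5(Ps − 19) = 870.5 - 2.5Ps. Setting this equal to supply: 870.5 - 2.5Ps = -32 + 7Ps, so Ps = 95.
Buyers pay Pb = 95 − 19 = 76; Q' = -32 + 7·95 = 633.
Buyers' price falls by P* − Pb = 90 − 76 = 14; sellers' price rises by Ps − P* = 95 − 90 = 5.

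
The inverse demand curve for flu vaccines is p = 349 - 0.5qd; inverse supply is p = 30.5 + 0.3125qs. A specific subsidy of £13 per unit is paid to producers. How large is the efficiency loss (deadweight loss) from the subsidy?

Deadweight loss = £104

Pre-subsidy: 349 - 0.5q = 30.5 + 0.3125q gives q* = 392 and p* = 153.
With the subsidy, sellers receive ps = pb + 13 for each unit, where pb is the price buyers pay.
On the curves, pb = 349 - 0.5q and ps = 30.5 + 0.3125q; the wedge ps − pb = 13 gives 30.5 + 0.3125q − (349 - 0.5q) = 13, so q' = 408.
Then pb = 349 − 0.5·408 = 145 and ps = 30.5 + 0.3125·408 = 158.
The subsidy expands output by 408 − 392 = 16 past the efficient level; on those units the gap between marginal cost and willingness to pay runs from 0 up to 13.
DWL = ½ × 13 × 16 = 104.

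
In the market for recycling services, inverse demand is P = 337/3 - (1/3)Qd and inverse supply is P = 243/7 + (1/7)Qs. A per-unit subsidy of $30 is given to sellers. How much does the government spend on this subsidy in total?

Pre-subsidy: 337/3 - (1/3)Q = 243/7 + (1/7)Q gives Q* = 163 and P* = 58.
With the subsidy, sellers receive Ps = Pb + 30 for each unit, where Pb is the price buyers pay.
On the curves, Pb = 337/3 - (1/3)Q and Ps = 243/7 + (1/7)Q; the wedge Ps − Pb = 30 gives 243/7 + (1/7)Q − (337/3 - (1/3)Q) = 30, so Q' = 226.
Then Pb = 337/3 − (1/3)·226 = 37 and Ps = 243/7 + (1/7)·226 = 67.
Government outlay = subsidy × quantity = 30 × 226 = 6780.

Government cost = $6780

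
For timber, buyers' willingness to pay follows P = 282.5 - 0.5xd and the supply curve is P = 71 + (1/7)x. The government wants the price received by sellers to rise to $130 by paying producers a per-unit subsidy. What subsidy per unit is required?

At a seller price of 130, quantity supplied is -497 + 7·130 = 413.
Buyers absorb 413 only when they pay Pb = 282.5 − 0.5·413 = 76.
s = Ps − Pb = 130 − 76 = 54.

Required subsidy s = $54 per unit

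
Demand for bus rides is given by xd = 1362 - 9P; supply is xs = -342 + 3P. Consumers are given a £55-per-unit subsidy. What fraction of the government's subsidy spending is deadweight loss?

DWL / government spending = 165/554

Pre-subsidy: 1362 - 9P = -342 + 3P gives P* = 142, x* = 84.
With the rebate, buyers effectively pay Pb = Ps − 55, where Ps is the price sellers receive.
Demand in terms of Ps becomes xd = 1362 − 9(Ps − 55) = 1857 - 9Ps. Setting this equal to supply: 1857 - 9Ps = -342 + 3Ps, so Ps = 183.25.
Buyers pay Pb = 183.25 − 55 = 128.25; x' = -342 + 3·183.25 = 207.75.
ΔCS = ½(84 + 207.75)(142 − 128.25) = 2005.78125; ΔPS = ½(84 + 207.75)(183.25 − 142) = 6017.34375.
Government spending = 55 × 207.75 = 11426.25.
DWL = ½ × 55 × (207.75 − 84) = 3403.125; fraction = 3403.125 / 11426.25 = 165/554.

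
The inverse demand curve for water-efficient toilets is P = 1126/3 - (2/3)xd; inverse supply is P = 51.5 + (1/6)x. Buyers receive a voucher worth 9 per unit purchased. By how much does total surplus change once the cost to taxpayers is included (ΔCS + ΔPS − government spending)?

Net change in total surplus = -48.6

Pre-subsidy: 1126/3 - (2/3)x = 51.5 + (1/6)x gives x* = 388.6 and P* = 1744/15.
With the rebate, buyers effectively pay Pb = Ps − 9, where Ps is the price sellers receive.
On the curves, Pb = 1126/3 - (2/3)x and Ps = 51.5 + (1/6)x; the wedge Ps − Pb = 9 gives 51.5 + (1/6)x − (1126/3 - (2/3)x) = 9, so x' = 399.4.
Then Pb = 1126/3 − (2/3)·399.4 = 1636/15 and Ps = 51.5 + (1/6)·399.4 = 1771/15.
ΔCS = ½(388.6 + 399.4)(1744/15 − 1636/15) = 2836.8; ΔPS = ½(388.6 + 399.4)(1771/15 − 1744/15) = 709.2.
Government spending = 9 × 399.4 = 3594.6.
Net change = 2836.8 + 709.2 − 3594.6 = -48.6. The loss equals the DWL triangle ½·9·10.8.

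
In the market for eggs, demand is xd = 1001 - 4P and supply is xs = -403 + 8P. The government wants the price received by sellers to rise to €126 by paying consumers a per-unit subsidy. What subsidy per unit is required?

Required subsidy s = €27 per unit

At a seller price of 126, quantity supplied is -403 + 8·126 = 605.
Buyers absorb 605 only when they pay Pb with 1001 − 4·Pb = 605, i.e. Pb = 99.
s = Ps − Pb = 126 − 99 = 27.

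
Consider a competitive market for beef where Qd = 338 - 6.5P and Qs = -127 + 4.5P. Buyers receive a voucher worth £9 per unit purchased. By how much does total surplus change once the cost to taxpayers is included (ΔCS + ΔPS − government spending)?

Pre-subsidy: 338 - 6.5P = -127 + 4.5P gives P* = 465/11, Q* = 1391/22.
With the rebate, buyers effectively pay Pb = Ps − 9, where Ps is the price sellers receive.
Demand in terms of Ps becomes Qd = 338 − 6.5(Ps − 9) = 396.5 - 6.5Ps. Setting this equal to supply: 396.5 - 6.5Ps = -127 + 4.5Ps, so Ps = 1047/22.
Buyers pay Pb = 1047/22 − 9 = 849/22; Q' = -127 + 4.5·(1047/22) = 3835/44.
ΔCS = ½(1391/22 + 3835/44)(465/11 − 849/22) = 535977/1936; ΔPS = ½(1391/22 + 3835/44)(1047/22 − 465/11) = 774189/1936.
Government spending = 9 × 3835/44 = 34515/44.
Net change = 535977/1936 + 774189/1936 − 34515/44 = -9477/88. The loss equals the DWL triangle ½·9·1053/44.

Net change in total surplus = -9477/88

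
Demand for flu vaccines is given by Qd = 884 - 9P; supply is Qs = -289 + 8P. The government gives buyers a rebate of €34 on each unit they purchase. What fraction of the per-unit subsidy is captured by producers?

Producer share = 9/17

Pre-subsidy: 884 - 9P = -289 + 8P gives P* = 69, Q* = 263.
With the rebate, buyers effectively pay Pb = Ps − 34, where Ps is the price sellers receive.
Demand in terms of Ps becomes Qd = 884 − 9(Ps − 34) = 1190 - 9Ps. Setting this equal to supply: 1190 - 9Ps = -289 + 8Ps, so Ps = 87.
Buyers pay Pb = 87 − 34 = 53; Q' = -289 + 8·87 = 407.
Buyers' price falls by P* − Pb = 69 − 53 = 16; sellers' price rises by Ps − P* = 87 − 69 = 18.
So producers capture 18/34 = 9/17 of each unit of subsidy.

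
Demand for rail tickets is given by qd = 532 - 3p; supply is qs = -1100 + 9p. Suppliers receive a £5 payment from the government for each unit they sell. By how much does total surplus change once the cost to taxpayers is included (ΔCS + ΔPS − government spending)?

Net change in total surplus = -£28.125

Pre-subsidy: 532 - 3p = -1100 + 9p gives p* = 136, q* = 124.
With the subsidy, sellers receive ps = pb + 5 for each unit, where pb is the price buyers pay.
Supply in terms of pb becomes qs = -1100 + 9(pb + 5) = -1055 + 9pb. Setting this equal to demand: 532 - 3pb = -1055 + 9pb, so pb = 132.25.
Sellers receive ps = 132.25 + 5 = 137.25; q' = 532 − 3·132.25 = 135.25.
ΔCS = ½(124 + 135.25)(136 − 132.25) = 486.09375; ΔPS = ½(124 + 135.25)(137.25 − 136) = 162.03125.
Government spending = 5 × 135.25 = 676.25.
Net change = 486.09375 + 162.03125 − 676.25 = -28.125. The loss equals the DWL triangle ½·5·11.25.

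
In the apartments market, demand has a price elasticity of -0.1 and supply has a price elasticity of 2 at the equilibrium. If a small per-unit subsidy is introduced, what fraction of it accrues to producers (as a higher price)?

Producer share = 1/21

For a small subsidy around the equilibrium, the benefit split depends on the relative slopes, which at a point are proportional to the elasticities.
Buyer share = εs/(εs + |εd|) = 2/(2 + 0.1) = 20/21; seller share = |εd|/(εs + |εd|) = 1/21.
So producers capture 1/21 of the subsidy.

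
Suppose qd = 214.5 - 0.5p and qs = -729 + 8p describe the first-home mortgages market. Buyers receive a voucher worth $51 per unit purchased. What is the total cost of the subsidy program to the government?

Pre-subsidy: 214.5 - 0.5p = -729 + 8p gives p* = 111, q* = 159.
With the rebate, buyers effectively pay pb = ps − 51, where ps is the price sellers receive.
Demand in terms of ps becomes qd = 214.5 − 0.5(ps − 51) = 240 - 0.5ps. Setting this equal to supply: 240 - 0.5ps = -729 + 8ps, so ps = 114.
Buyers pay pb = 114 − 51 = 63; q' = -729 + 8·114 = 183.
Government outlay = subsidy × quantity = 51 × 183 = 9333.

Government cost = $9333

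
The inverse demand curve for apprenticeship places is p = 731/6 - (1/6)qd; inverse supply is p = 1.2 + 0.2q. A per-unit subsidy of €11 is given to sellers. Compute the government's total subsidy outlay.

Pre-subsidy: 731/6 - (1/6)q = 1.2 + 0.2q gives q* = 329 and p* = 67.
With the subsidy, sellers receive ps = pb + 11 for each unit, where pb is the price buyers pay.
On the curves, pb = 731/6 - (1/6)q and ps = 1.2 + 0.2q; the wedge ps − pb = 11 gives 1.2 + 0.2q − (731/6 - (1/6)q) = 11, so q' = 359.
Then pb = 731/6 − (1/6)·359 = 62 and ps = 1.2 + 0.2·359 = 73.
Government outlay = subsidy × quantity = 11 × 359 = 3949.

Government cost = €3949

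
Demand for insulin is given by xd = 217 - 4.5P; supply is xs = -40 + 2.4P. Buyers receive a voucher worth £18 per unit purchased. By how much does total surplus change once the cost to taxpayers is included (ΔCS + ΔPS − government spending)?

Pre-subsidy: 217 - 4.5P = -40 + 2.4P gives P* = 2570/69, x* = 1136/23.
With the rebate, buyers effectively pay Pb = Ps − 18, where Ps is the price sellers receive.
Demand in terms of Ps becomes xd = 217 − 4.5(Ps − 18) = 298 - 4.5Ps. Setting this equal to supply: 298 - 4.5Ps = -40 + 2.4Ps, so Ps = 3380/69.
Buyers pay Pb = 3380/69 − 18 = 2138/69; x' = -40 + 2.4·(3380/69) = 1784/23.
ΔCS = ½(1136/23 + 1784/23)(2570/69 − 2138/69) = 210240/529; ΔPS = ½(1136/23 + 1784/23)(3380/69 − 2570/69) = 394200/529.
Government spending = 18 × 1784/23 = 32112/23.
Net change = 210240/529 + 394200/529 − 32112/23 = -5832/23. The loss equals the DWL triangle ½·18·648/23.

Net change in total surplus = -5832/23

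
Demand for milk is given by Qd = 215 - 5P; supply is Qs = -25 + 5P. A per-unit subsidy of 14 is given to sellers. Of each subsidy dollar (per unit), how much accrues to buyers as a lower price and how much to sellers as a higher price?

Buyers gain 7 per unit; sellers gain 7 per unit

Pre-subsidy: 215 - 5P = -25 + 5P gives P* = 24, Q* = 95.
With the subsidy, sellers receive Ps = Pb + 14 for each unit, where Pb is the price buyers pay.
Supply in terms of Pb becomes Qs = -25 + 5(Pb + 14) = 45 + 5Pb. Setting this equal to demand: 215 - 5Pb = 45 + 5Pb, so Pb = 17.
Sellers receive Ps = 17 + 14 = 31; Q' = 215 − 5·17 = 130.
Buyers' price falls by P* − Pb = 24 − 17 = 7; sellers' price rises by Ps − P* = 31 − 24 = 7.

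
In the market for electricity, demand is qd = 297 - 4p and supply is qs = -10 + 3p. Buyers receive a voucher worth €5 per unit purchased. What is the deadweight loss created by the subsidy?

Pre-subsidy: 297 - 4p = -10 + 3p gives p* = 307/7, q* = 851/7.
With the rebate, buyers effectively pay pb = ps − 5, where ps is the price sellers receive.
Demand in terms of ps becomes qd = 297 − 4(ps − 5) = 317 - 4ps. Setting this equal to supply: 317 - 4ps = -10 + 3ps, so ps = 327/7.
Buyers pay pb = 327/7 − 5 = 292/7; q' = -10 + 3·(327/7) = 911/7.
The subsidy expands output by 911/7 − 851/7 = 60/7 past the efficient level; on those units the gap between marginal cost and willingness to pay runs from 0 up to 5.
DWL = ½ × 5 × 60/7 = 150/7.

Deadweight loss = 150/7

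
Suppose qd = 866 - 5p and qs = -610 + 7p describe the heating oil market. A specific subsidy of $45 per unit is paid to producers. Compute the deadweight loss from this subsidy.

Deadweight loss = $2953.125

Pre-subsidy: 866 - 5p = -610 + 7p gives p* = 123, q* = 251.
With the subsidy, sellers receive ps = pb + 45 for each unit, where pb is the price buyers pay.
Supply in terms of pb becomes qs = -610 + 7(pb + 45) = -295 + 7pb. Setting this equal to demand: 866 - 5pb = -295 + 7pb, so pb = 96.75.
Sellers receive ps = 96.75 + 45 = 141.75; q' = 866 − 5·96.75 = 382.25.
The subsidy expands output by 382.25 − 251 = 131.25 past the efficient level; on those units the gap between marginal cost and willingness to pay runs from 0 up to 45.
DWL = ½ × 45 × 131.25 = 2953.125.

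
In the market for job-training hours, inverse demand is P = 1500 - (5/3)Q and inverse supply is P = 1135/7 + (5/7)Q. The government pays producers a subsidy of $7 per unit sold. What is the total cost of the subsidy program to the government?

Government cost = $3953.88

Pre-subsidy: 1500 - (5/3)Q = 1135/7 + (5/7)Q gives Q* = 561.9 and P* = 563.5.
With the subsidy, sellers receive Ps = Pb + 7 for each unit, where Pb is the price buyers pay.
On the curves, Pb = 1500 - (5/3)Q and Ps = 1135/7 + (5/7)Q; the wedge Ps − Pb = 7 gives 1135/7 + (5/7)Q − (1500 - (5/3)Q) = 7, so Q' = 564.84.
Then Pb = 1500 − (5/3)·564.84 = 558.6 and Ps = 1135/7 + (5/7)·564.84 = 565.6.
Government outlay = subsidy × quantity = 7 × 564.84 = 3953.88.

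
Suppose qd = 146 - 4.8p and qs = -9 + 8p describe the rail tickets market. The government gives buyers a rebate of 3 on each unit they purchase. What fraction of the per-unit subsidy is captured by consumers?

Consumer share = 0.625

Pre-subsidy: 146 - 4.8p = -9 + 8p gives p* = 12.109375, q* = 87.875.
With the rebate, buyers effectively pay pb = ps − 3, where ps is the price sellers receive.
Demand in terms of ps becomes qd = 146 − 4.8(ps − 3) = 160.4 - 4.8ps. Setting this equal to supply: 160.4 - 4.8ps = -9 + 8ps, so ps = 13.234375.
Buyers pay pb = 13.234375 − 3 = 10.234375; q' = -9 + 8·13.234375 = 96.875.
Buyers' price falls by p* − pb = 12.109375 − 10.234375 = 1.875; sellers' price rises by ps − p* = 13.234375 − 12.109375 = 1.125.
So consumers capture 1.875/3 = 0.625 of each unit of subsidy.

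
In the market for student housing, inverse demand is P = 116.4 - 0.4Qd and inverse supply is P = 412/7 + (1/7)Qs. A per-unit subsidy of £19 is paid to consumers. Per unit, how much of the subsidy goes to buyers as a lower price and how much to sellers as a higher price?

Pre-subsidy: 116.4 - 0.4Q = 412/7 + (1/7)Q gives Q* = 106 and P* = 74.
With the rebate, buyers effectively pay Pb = Ps − 19, where Ps is the price sellers receive.
On the curves, Pb = 116.4 - 0.4Q and Ps = 412/7 + (1/7)Q; the wedge Ps − Pb = 19 gives 412/7 + (1/7)Q − (116.4 - 0.4Q) = 19, so Q' = 141.
Then Pb = 116.4 − 0.4·141 = 60 and Ps = 412/7 + (1/7)·141 = 79.
Buyers' price falls by P* − Pb = 74 − 60 = 14; sellers' price rises by Ps − P* = 79 − 74 = 5.

Buyers gain £14 per unit; sellers gain £5 per unit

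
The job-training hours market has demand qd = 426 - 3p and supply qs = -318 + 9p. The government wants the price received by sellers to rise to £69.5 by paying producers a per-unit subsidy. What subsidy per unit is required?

Required subsidy s = £30 per unit

At a seller price of 69.5, quantity supplied is -318 + 9·69.5 = 307.5.
Buyers absorb 307.5 only when they pay pb with 426 − 3·pb = 307.5, i.e. pb = 39.5.
s = ps − pb = 69.5 − 39.5 = 30.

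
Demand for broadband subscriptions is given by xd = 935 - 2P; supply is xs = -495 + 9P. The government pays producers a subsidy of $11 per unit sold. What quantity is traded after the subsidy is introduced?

x' = 693

Pre-subsidy: 935 - 2P = -495 + 9P gives P* = 130, x* = 675.
With the subsidy, sellers receive Ps = Pb + 11 for each unit, where Pb is the price buyers pay.
Supply in terms of Pb becomes xs = -495 + 9(Pb + 11) = -396 + 9Pb. Setting this equal to demand: 935 - 2Pb = -396 + 9Pb, so Pb = 121.
Sellers receive Ps = 121 + 11 = 132; x' = 935 − 2·121 = 693.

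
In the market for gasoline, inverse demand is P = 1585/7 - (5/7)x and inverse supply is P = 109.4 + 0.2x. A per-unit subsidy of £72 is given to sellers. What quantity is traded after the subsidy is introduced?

Pre-subsidy: 1585/7 - (5/7)x = 109.4 + 0.2x gives x* = 128 and P* = 135.
With the subsidy, sellers receive Ps = Pb + 72 for each unit, where Pb is the price buyers pay.
On the curves, Pb = 1585/7 - (5/7)x and Ps = 109.4 + 0.2x; the wedge Ps − Pb = 72 gives 109.4 + 0.2x − (1585/7 - (5/7)x) = 72, so x' = 206.75.
Then Pb = 1585/7 − (5/7)·206.75 = 78.75 and Ps = 109.4 + 0.2·206.75 = 150.75.

x' = 206.75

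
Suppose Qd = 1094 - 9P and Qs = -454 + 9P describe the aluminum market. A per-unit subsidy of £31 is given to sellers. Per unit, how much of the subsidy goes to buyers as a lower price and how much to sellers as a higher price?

Buyers gain £15.5 per unit; sellers gain £15.5 per unit

Pre-subsidy: 1094 - 9P = -454 + 9P gives P* = 86, Q* = 320.
With the subsidy, sellers receive Ps = Pb + 31 for each unit, where Pb is the price buyers pay.
Supply in terms of Pb becomes Qs = -454 + 9(Pb + 31) = -175 + 9Pb. Setting this equal to demand: 1094 - 9Pb = -175 + 9Pb, so Pb = 70.5.
Sellers receive Ps = 70.5 + 31 = 101.5; Q' = 1094 − 9·70.5 = 459.5.
Buyers' price falls by P* − Pb = 86 − 70.5 = 15.5; sellers' price rises by Ps − P* = 101.5 − 86 = 15.5.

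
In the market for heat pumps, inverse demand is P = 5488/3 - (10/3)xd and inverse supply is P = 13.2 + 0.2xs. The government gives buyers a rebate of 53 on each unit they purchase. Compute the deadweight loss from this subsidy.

Pre-subsidy: 5488/3 - (10/3)x = 13.2 + 0.2x gives x* = 514 and P* = 116.
With the rebate, buyers effectively pay Pb = Ps − 53, where Ps is the price sellers receive.
On the curves, Pb = 5488/3 - (10/3)x and Ps = 13.2 + 0.2x; the wedge Ps − Pb = 53 gives 13.2 + 0.2x − (5488/3 - (10/3)x) = 53, so x' = 529.
Then Pb = 5488/3 − (10/3)·529 = 66 and Ps = 13.2 + 0.2·529 = 119.
The subsidy expands output by 529 − 514 = 15 past the efficient level; on those units the gap between marginal cost and willingness to pay runs from 0 up to 53.
DWL = ½ × 53 × 15 = 397.5.

Deadweight loss = 397.5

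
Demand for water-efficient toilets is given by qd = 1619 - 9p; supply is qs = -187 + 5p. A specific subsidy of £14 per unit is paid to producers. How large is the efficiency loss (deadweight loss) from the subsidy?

Pre-subsidy: 1619 - 9p = -187 + 5p gives p* = 129, q* = 458.
With the subsidy, sellers receive ps = pb + 14 for each unit, where pb is the price buyers pay.
Supply in terms of pb becomes qs = -187 + 5(pb + 14) = -117 + 5pb. Setting this equal to demand: 1619 - 9pb = -117 + 5pb, so pb = 124.
Sellers receive ps = 124 + 14 = 138; q' = 1619 − 9·124 = 503.
The subsidy expands output by 503 − 458 = 45 past the efficient level; on those units the gap between marginal cost and willingness to pay runs from 0 up to 14.
DWL = ½ × 14 × 45 = 315.

Deadweight loss = £315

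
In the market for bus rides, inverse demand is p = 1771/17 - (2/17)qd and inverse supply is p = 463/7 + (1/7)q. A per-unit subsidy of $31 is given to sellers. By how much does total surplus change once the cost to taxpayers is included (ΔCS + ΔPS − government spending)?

Pre-subsidy: 1771/17 - (2/17)q = 463/7 + (1/7)q gives q* = 146 and p* = 87.
With the subsidy, sellers receive ps = pb + 31 for each unit, where pb is the price buyers pay.
On the curves, pb = 1771/17 - (2/17)q and ps = 463/7 + (1/7)q; the wedge ps − pb = 31 gives 463/7 + (1/7)q − (1771/17 - (2/17)q) = 31, so q' = 265.
Then pb = 1771/17 − (2/17)·265 = 73 and ps = 463/7 + (1/7)·265 = 104.
ΔCS = ½(146 + 265)(87 − 73) = 2877; ΔPS = ½(146 + 265)(104 − 87) = 3493.5.
Government spending = 31 × 265 = 8215.
Net change = 2877 + 3493.5 − 8215 = -1844.5. The loss equals the DWL triangle ½·31·119.

Net change in total surplus = -$1844.5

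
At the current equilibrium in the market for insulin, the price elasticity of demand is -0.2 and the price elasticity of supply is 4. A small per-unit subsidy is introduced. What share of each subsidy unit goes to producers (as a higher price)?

For a small subsidy around the equilibrium, the benefit split depends on the relative slopes, which at a point are proportional to the elasticities.
Buyer share = εs/(εs + |εd|) = 4/(4 + 0.2) = 20/21; seller share = |εd|/(εs + |εd|) = 1/21.
So producers capture 1/21 of the subsidy.

Producer share = 1/21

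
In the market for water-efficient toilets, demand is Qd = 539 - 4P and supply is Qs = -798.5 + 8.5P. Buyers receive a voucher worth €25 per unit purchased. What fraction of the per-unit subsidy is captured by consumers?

Consumer share = 0.68

Pre-subsidy: 539 - 4P = -798.5 + 8.5P gives P* = 107, Q* = 111.
With the rebate, buyers effectively pay Pb = Ps − 25, where Ps is the price sellers receive.
Demand in terms of Ps becomes Qd = 539 − 4(Ps − 25) = 639 - 4Ps. Setting this equal to supply: 639 - 4Ps = -798.5 + 8.5Ps, so Ps = 115.
Buyers pay Pb = 115 − 25 = 90; Q' = -798.5 + 8.5·115 = 179.
Buyers' price falls by P* − Pb = 107 − 90 = 17; sellers' price rises by Ps − P* = 115 − 107 = 8.
So consumers capture 17/25 = 0.68 of each unit of subsidy.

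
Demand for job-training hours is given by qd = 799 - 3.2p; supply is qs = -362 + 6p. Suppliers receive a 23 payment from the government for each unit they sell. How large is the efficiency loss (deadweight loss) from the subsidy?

Pre-subsidy: 799 - 3.2p = -362 + 6p gives p* = 5805/46, q* = 9089/23.
With the subsidy, sellers receive ps = pb + 23 for each unit, where pb is the price buyers pay.
Supply in terms of pb becomes qs = -362 + 6(pb + 23) = -224 + 6pb. Setting this equal to demand: 799 - 3.2pb = -224 + 6pb, so pb = 5115/46.
Sellers receive ps = 5115/46 + 23 = 6173/46; q' = 799 − 3.2·(5115/46) = 10193/23.
The subsidy expands output by 10193/23 − 9089/23 = 48 past the efficient level; on those units the gap between marginal cost and willingness to pay runs from 0 up to 23.
DWL = ½ × 23 × 48 = 552.

Deadweight loss = 552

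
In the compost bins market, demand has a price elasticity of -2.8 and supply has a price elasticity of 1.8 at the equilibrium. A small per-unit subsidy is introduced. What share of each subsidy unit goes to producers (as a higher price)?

Producer share = 14/23

For a small subsidy around the equilibrium, the benefit split depends on the relative slopes, which at a point are proportional to the elasticities.
Buyer share = εs/(εs + |εd|) = 1.8/(1.8 + 2.8) = 9/23; seller share = |εd|/(εs + |εd|) = 14/23.
So producers capture 14/23 of the subsidy.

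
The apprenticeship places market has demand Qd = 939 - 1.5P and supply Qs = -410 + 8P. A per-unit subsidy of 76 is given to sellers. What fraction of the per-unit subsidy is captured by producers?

Pre-subsidy: 939 - 1.5P = -410 + 8P gives P* = 142, Q* = 726.
With the subsidy, sellers receive Ps = Pb + 76 for each unit, where Pb is the price buyers pay.
Supply in terms of Pb becomes Qs = -410 + 8(Pb + 76) = 198 + 8Pb. Setting this equal to demand: 939 - 1.5Pb = 198 + 8Pb, so Pb = 78.
Sellers receive Ps = 78 + 76 = 154; Q' = 939 − 1.5·78 = 822.
Buyers' price falls by P* − Pb = 142 − 78 = 64; sellers' price rises by Ps − P* = 154 − 142 = 12.
So producers capture 12/76 = 3/19 of each unit of subsidy.

Producer share = 3/19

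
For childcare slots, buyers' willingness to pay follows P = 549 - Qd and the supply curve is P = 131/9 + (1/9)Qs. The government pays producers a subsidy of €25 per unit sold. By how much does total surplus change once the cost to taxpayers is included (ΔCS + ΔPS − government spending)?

Pre-subsidy: 549 - Q = 131/9 + (1/9)Q gives Q* = 481 and P* = 68.
With the subsidy, sellers receive Ps = Pb + 25 for each unit, where Pb is the price buyers pay.
On the curves, Pb = 549 - Q and Ps = 131/9 + (1/9)Q; the wedge Ps − Pb = 25 gives 131/9 + (1/9)Q − (549 - Q) = 25, so Q' = 503.5.
Then Pb = 549 − 1·503.5 = 45.5 and Ps = 131/9 + (1/9)·503.5 = 70.5.
ΔCS = ½(481 + 503.5)(68 − 45.5) = 11075.625; ΔPS = ½(481 + 503.5)(70.5 − 68) = 1230.625.
Government spending = 25 × 503.5 = 12587.5.
Net change = 11075.625 + 1230.625 − 12587.5 = -281.25. The loss equals the DWL triangle ½·25·22.5.

Net change in total surplus = -€281.25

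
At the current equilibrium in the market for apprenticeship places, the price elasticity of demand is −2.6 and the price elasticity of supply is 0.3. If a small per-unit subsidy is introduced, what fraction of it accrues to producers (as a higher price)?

For a small subsidy around the equilibrium, the benefit split depends on the relative slopes, which at a point are proportional to the elasticities.
Buyer share = εs/(εs + |εd|) = 0.3/(0.3 + 2.6) = 3/29; seller share = |εd|/(εs + |εd|) = 26/29.
So producers capture 26/29 of the subsidy.

Producer share = 26/29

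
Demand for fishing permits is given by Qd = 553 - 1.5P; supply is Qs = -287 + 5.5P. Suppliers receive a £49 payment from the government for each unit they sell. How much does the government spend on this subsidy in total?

Government cost = £21106.75

Pre-subsidy: 553 - 1.5P = -287 + 5.5P gives P* = 120, Q* = 373.
With the subsidy, sellers receive Ps = Pb + 49 for each unit, where Pb is the price buyers pay.
Supply in terms of Pb becomes Qs = -287 + 5.5(Pb + 49) = -17.5 + 5.5Pb. Setting this equal to demand: 553 - 1.5Pb = -17.5 + 5.5Pb, so Pb = 81.5.
Sellers receive Ps = 81.5 + 49 = 130.5; Q' = 553 − 1.5·81.5 = 430.75.
Government outlay = subsidy × quantity = 49 × 430.75 = 21106.75.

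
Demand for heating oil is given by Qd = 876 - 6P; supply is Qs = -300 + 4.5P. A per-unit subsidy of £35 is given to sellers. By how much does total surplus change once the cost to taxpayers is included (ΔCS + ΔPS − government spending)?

Net change in total surplus = -£1575

Pre-subsidy: 876 - 6P = -300 + 4.5P gives P* = 112, Q* = 204.
With the subsidy, sellers receive Ps = Pb + 35 for each unit, where Pb is the price buyers pay.
Supply in terms of Pb becomes Qs = -300 + 4.5(Pb + 35) = -142.5 + 4.5Pb. Setting this equal to demand: 876 - 6Pb = -142.5 + 4.5Pb, so Pb = 97.
Sellers receive Ps = 97 + 35 = 132; Q' = 876 − 6·97 = 294.
ΔCS = ½(204 + 294)(112 − 97) = 3735; ΔPS = ½(204 + 294)(132 − 112) = 4980.
Government spending = 35 × 294 = 10290.
Net change = 3735 + 4980 − 10290 = -1575. The loss equals the DWL triangle ½·35·90.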